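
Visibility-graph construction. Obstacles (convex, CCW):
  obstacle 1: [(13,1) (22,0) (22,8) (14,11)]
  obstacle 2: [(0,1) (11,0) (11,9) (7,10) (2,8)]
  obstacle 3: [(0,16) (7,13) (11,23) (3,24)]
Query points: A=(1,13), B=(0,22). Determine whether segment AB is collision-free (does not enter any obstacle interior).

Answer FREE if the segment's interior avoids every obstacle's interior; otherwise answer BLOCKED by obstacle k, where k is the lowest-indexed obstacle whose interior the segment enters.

Obstacle 1 [(13,1) (22,0) (22,8) (14,11)]:
  edge (13,1)–(22,0): clear
  edge (22,0)–(22,8): clear
  edge (22,8)–(14,11): clear
  edge (14,11)–(13,1): clear
  midpoint (1/2,35/2) outside
  → clear
Obstacle 2 [(0,1) (11,0) (11,9) (7,10) (2,8)]:
  edge (0,1)–(11,0): clear
  edge (11,0)–(11,9): clear
  edge (11,9)–(7,10): clear
  edge (7,10)–(2,8): clear
  edge (2,8)–(0,1): clear
  midpoint (1/2,35/2) outside
  → clear
Obstacle 3 [(0,16) (7,13) (11,23) (3,24)]:
  edge (0,16)–(7,13): crosses AB
  edge (7,13)–(11,23): clear
  edge (11,23)–(3,24): clear
  edge (3,24)–(0,16): crosses AB
  → BLOCKED

BLOCKED by obstacle 3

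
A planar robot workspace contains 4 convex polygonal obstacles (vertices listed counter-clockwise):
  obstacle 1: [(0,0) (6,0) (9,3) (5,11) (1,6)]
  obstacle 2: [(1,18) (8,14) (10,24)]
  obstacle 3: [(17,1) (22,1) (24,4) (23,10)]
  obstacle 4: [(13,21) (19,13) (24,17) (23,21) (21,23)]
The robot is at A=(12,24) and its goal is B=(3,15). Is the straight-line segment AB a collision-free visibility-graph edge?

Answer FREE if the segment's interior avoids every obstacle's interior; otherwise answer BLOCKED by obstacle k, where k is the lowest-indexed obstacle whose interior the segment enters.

BLOCKED by obstacle 2

Obstacle 1 [(0,0) (6,0) (9,3) (5,11) (1,6)]:
  edge (0,0)–(6,0): clear
  edge (6,0)–(9,3): clear
  edge (9,3)–(5,11): clear
  edge (5,11)–(1,6): clear
  edge (1,6)–(0,0): clear
  midpoint (15/2,39/2) outside
  → clear
Obstacle 2 [(1,18) (8,14) (10,24)]:
  edge (1,18)–(8,14): crosses AB
  edge (8,14)–(10,24): crosses AB
  edge (10,24)–(1,18): clear
  → BLOCKED
Obstacle 3 [(17,1) (22,1) (24,4) (23,10)]:
  edge (17,1)–(22,1): clear
  edge (22,1)–(24,4): clear
  edge (24,4)–(23,10): clear
  edge (23,10)–(17,1): clear
  midpoint (15/2,39/2) outside
  → clear
Obstacle 4 [(13,21) (19,13) (24,17) (23,21) (21,23)]:
  edge (13,21)–(19,13): clear
  edge (19,13)–(24,17): clear
  edge (24,17)–(23,21): clear
  edge (23,21)–(21,23): clear
  edge (21,23)–(13,21): clear
  midpoint (15/2,39/2) outside
  → clear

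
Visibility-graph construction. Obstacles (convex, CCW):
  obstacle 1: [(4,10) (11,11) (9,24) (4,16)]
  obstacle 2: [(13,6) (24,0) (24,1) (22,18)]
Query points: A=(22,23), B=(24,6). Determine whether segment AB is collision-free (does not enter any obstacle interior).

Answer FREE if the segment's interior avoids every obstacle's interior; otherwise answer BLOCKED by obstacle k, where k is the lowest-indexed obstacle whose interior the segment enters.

Obstacle 1 [(4,10) (11,11) (9,24) (4,16)]:
  edge (4,10)–(11,11): clear
  edge (11,11)–(9,24): clear
  edge (9,24)–(4,16): clear
  edge (4,16)–(4,10): clear
  midpoint (23,29/2) outside
  → clear
Obstacle 2 [(13,6) (24,0) (24,1) (22,18)]:
  edge (13,6)–(24,0): clear
  edge (24,0)–(24,1): clear
  edge (24,1)–(22,18): clear
  edge (22,18)–(13,6): clear
  midpoint (23,29/2) outside
  → clear

FREE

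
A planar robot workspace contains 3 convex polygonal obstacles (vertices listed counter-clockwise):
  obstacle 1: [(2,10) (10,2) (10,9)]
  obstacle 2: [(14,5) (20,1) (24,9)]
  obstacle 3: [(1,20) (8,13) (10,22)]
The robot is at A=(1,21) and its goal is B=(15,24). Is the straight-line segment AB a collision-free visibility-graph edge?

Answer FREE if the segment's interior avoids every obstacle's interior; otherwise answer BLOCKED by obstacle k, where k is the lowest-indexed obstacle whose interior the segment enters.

FREE

Obstacle 1 [(2,10) (10,2) (10,9)]:
  edge (2,10)–(10,2): clear
  edge (10,2)–(10,9): clear
  edge (10,9)–(2,10): clear
  midpoint (8,45/2) outside
  → clear
Obstacle 2 [(14,5) (20,1) (24,9)]:
  edge (14,5)–(20,1): clear
  edge (20,1)–(24,9): clear
  edge (24,9)–(14,5): clear
  midpoint (8,45/2) outside
  → clear
Obstacle 3 [(1,20) (8,13) (10,22)]:
  edge (1,20)–(8,13): clear
  edge (8,13)–(10,22): clear
  edge (10,22)–(1,20): clear
  midpoint (8,45/2) outside
  → clear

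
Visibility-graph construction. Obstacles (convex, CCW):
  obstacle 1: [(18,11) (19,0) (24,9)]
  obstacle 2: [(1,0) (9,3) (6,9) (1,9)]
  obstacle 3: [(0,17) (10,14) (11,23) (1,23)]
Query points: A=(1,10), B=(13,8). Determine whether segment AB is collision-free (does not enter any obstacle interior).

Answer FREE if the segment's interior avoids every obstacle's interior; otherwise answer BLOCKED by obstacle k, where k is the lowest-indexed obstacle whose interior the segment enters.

FREE

Obstacle 1 [(18,11) (19,0) (24,9)]:
  edge (18,11)–(19,0): clear
  edge (19,0)–(24,9): clear
  edge (24,9)–(18,11): clear
  midpoint (7,9) outside
  → clear
Obstacle 2 [(1,0) (9,3) (6,9) (1,9)]:
  edge (1,0)–(9,3): clear
  edge (9,3)–(6,9): clear
  edge (6,9)–(1,9): clear
  edge (1,9)–(1,0): clear
  midpoint (7,9) outside
  → clear
Obstacle 3 [(0,17) (10,14) (11,23) (1,23)]:
  edge (0,17)–(10,14): clear
  edge (10,14)–(11,23): clear
  edge (11,23)–(1,23): clear
  edge (1,23)–(0,17): clear
  midpoint (7,9) outside
  → clear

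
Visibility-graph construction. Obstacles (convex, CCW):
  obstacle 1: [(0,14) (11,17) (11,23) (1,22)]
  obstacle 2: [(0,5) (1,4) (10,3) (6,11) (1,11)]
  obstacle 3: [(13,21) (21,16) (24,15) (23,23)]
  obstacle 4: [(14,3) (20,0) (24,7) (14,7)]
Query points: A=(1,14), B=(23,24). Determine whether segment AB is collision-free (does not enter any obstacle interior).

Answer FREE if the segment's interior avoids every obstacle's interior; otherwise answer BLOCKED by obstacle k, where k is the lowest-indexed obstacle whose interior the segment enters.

Obstacle 1 [(0,14) (11,17) (11,23) (1,22)]:
  edge (0,14)–(11,17): crosses AB
  edge (11,17)–(11,23): crosses AB
  edge (11,23)–(1,22): clear
  edge (1,22)–(0,14): clear
  → BLOCKED
Obstacle 2 [(0,5) (1,4) (10,3) (6,11) (1,11)]:
  edge (0,5)–(1,4): clear
  edge (1,4)–(10,3): clear
  edge (10,3)–(6,11): clear
  edge (6,11)–(1,11): clear
  edge (1,11)–(0,5): clear
  midpoint (12,19) outside
  → clear
Obstacle 3 [(13,21) (21,16) (24,15) (23,23)]:
  edge (13,21)–(21,16): crosses AB
  edge (21,16)–(24,15): clear
  edge (24,15)–(23,23): clear
  edge (23,23)–(13,21): crosses AB
  → BLOCKED
Obstacle 4 [(14,3) (20,0) (24,7) (14,7)]:
  edge (14,3)–(20,0): clear
  edge (20,0)–(24,7): clear
  edge (24,7)–(14,7): clear
  edge (14,7)–(14,3): clear
  midpoint (12,19) outside
  → clear

BLOCKED by obstacle 1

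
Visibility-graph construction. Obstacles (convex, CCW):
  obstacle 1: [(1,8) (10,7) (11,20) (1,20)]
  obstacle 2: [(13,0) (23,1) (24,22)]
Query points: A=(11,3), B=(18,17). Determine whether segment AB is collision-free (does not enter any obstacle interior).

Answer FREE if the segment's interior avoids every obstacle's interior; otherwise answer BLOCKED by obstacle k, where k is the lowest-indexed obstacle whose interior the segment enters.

Obstacle 1 [(1,8) (10,7) (11,20) (1,20)]:
  edge (1,8)–(10,7): clear
  edge (10,7)–(11,20): clear
  edge (11,20)–(1,20): clear
  edge (1,20)–(1,8): clear
  midpoint (29/2,10) outside
  → clear
Obstacle 2 [(13,0) (23,1) (24,22)]:
  edge (13,0)–(23,1): clear
  edge (23,1)–(24,22): clear
  edge (24,22)–(13,0): clear
  midpoint (29/2,10) outside
  → clear

FREE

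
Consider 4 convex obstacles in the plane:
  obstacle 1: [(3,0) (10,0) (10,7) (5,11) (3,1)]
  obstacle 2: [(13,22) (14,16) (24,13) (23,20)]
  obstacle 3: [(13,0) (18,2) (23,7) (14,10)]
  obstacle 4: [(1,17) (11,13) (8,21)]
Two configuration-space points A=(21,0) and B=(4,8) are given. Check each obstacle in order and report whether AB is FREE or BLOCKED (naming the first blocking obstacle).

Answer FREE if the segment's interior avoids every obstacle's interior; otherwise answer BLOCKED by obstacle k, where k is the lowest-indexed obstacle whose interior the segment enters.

BLOCKED by obstacle 1

Obstacle 1 [(3,0) (10,0) (10,7) (5,11) (3,1)]:
  edge (3,0)–(10,0): clear
  edge (10,0)–(10,7): crosses AB
  edge (10,7)–(5,11): clear
  edge (5,11)–(3,1): crosses AB
  edge (3,1)–(3,0): clear
  → BLOCKED
Obstacle 2 [(13,22) (14,16) (24,13) (23,20)]:
  edge (13,22)–(14,16): clear
  edge (14,16)–(24,13): clear
  edge (24,13)–(23,20): clear
  edge (23,20)–(13,22): clear
  midpoint (25/2,4) outside
  → clear
Obstacle 3 [(13,0) (18,2) (23,7) (14,10)]:
  edge (13,0)–(18,2): crosses AB
  edge (18,2)–(23,7): clear
  edge (23,7)–(14,10): clear
  edge (14,10)–(13,0): crosses AB
  → BLOCKED
Obstacle 4 [(1,17) (11,13) (8,21)]:
  edge (1,17)–(11,13): clear
  edge (11,13)–(8,21): clear
  edge (8,21)–(1,17): clear
  midpoint (25/2,4) outside
  → clear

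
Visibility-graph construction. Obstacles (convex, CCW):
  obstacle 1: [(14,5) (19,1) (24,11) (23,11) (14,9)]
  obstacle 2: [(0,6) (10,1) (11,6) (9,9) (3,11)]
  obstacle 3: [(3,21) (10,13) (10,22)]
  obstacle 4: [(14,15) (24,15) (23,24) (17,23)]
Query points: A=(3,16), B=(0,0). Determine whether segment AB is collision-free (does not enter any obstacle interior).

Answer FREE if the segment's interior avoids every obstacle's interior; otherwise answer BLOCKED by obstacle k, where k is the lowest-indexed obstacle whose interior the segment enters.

Obstacle 1 [(14,5) (19,1) (24,11) (23,11) (14,9)]:
  edge (14,5)–(19,1): clear
  edge (19,1)–(24,11): clear
  edge (24,11)–(23,11): clear
  edge (23,11)–(14,9): clear
  edge (14,9)–(14,5): clear
  midpoint (3/2,8) outside
  → clear
Obstacle 2 [(0,6) (10,1) (11,6) (9,9) (3,11)]:
  edge (0,6)–(10,1): crosses AB
  edge (10,1)–(11,6): clear
  edge (11,6)–(9,9): clear
  edge (9,9)–(3,11): clear
  edge (3,11)–(0,6): crosses AB
  → BLOCKED
Obstacle 3 [(3,21) (10,13) (10,22)]:
  edge (3,21)–(10,13): clear
  edge (10,13)–(10,22): clear
  edge (10,22)–(3,21): clear
  midpoint (3/2,8) outside
  → clear
Obstacle 4 [(14,15) (24,15) (23,24) (17,23)]:
  edge (14,15)–(24,15): clear
  edge (24,15)–(23,24): clear
  edge (23,24)–(17,23): clear
  edge (17,23)–(14,15): clear
  midpoint (3/2,8) outside
  → clear

BLOCKED by obstacle 2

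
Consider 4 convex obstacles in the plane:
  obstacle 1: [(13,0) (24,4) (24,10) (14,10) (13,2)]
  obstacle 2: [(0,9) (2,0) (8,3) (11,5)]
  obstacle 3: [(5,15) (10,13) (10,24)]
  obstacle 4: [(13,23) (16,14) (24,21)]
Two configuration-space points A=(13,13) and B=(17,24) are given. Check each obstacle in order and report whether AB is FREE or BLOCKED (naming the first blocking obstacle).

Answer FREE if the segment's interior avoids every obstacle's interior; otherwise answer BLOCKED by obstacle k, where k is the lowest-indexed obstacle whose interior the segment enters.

BLOCKED by obstacle 4

Obstacle 1 [(13,0) (24,4) (24,10) (14,10) (13,2)]:
  edge (13,0)–(24,4): clear
  edge (24,4)–(24,10): clear
  edge (24,10)–(14,10): clear
  edge (14,10)–(13,2): clear
  edge (13,2)–(13,0): clear
  midpoint (15,37/2) outside
  → clear
Obstacle 2 [(0,9) (2,0) (8,3) (11,5)]:
  edge (0,9)–(2,0): clear
  edge (2,0)–(8,3): clear
  edge (8,3)–(11,5): clear
  edge (11,5)–(0,9): clear
  midpoint (15,37/2) outside
  → clear
Obstacle 3 [(5,15) (10,13) (10,24)]:
  edge (5,15)–(10,13): clear
  edge (10,13)–(10,24): clear
  edge (10,24)–(5,15): clear
  midpoint (15,37/2) outside
  → clear
Obstacle 4 [(13,23) (16,14) (24,21)]:
  edge (13,23)–(16,14): crosses AB
  edge (16,14)–(24,21): clear
  edge (24,21)–(13,23): crosses AB
  → BLOCKED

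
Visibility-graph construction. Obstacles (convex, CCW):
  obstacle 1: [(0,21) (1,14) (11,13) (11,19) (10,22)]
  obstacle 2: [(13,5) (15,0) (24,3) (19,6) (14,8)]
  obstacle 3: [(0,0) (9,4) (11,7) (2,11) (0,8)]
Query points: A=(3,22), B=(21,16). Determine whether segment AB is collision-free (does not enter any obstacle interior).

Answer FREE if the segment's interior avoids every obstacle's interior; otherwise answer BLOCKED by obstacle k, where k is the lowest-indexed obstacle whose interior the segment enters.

BLOCKED by obstacle 1

Obstacle 1 [(0,21) (1,14) (11,13) (11,19) (10,22)]:
  edge (0,21)–(1,14): clear
  edge (1,14)–(11,13): clear
  edge (11,13)–(11,19): clear
  edge (11,19)–(10,22): crosses AB
  edge (10,22)–(0,21): crosses AB
  → BLOCKED
Obstacle 2 [(13,5) (15,0) (24,3) (19,6) (14,8)]:
  edge (13,5)–(15,0): clear
  edge (15,0)–(24,3): clear
  edge (24,3)–(19,6): clear
  edge (19,6)–(14,8): clear
  edge (14,8)–(13,5): clear
  midpoint (12,19) outside
  → clear
Obstacle 3 [(0,0) (9,4) (11,7) (2,11) (0,8)]:
  edge (0,0)–(9,4): clear
  edge (9,4)–(11,7): clear
  edge (11,7)–(2,11): clear
  edge (2,11)–(0,8): clear
  edge (0,8)–(0,0): clear
  midpoint (12,19) outside
  → clear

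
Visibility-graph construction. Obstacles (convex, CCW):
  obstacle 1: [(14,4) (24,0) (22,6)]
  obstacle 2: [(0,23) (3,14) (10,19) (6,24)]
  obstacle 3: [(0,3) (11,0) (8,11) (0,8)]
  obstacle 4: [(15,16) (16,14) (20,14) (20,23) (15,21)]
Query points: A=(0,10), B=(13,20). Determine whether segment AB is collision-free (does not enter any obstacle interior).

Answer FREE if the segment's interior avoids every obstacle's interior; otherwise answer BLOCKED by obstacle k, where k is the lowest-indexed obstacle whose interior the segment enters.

Obstacle 1 [(14,4) (24,0) (22,6)]:
  edge (14,4)–(24,0): clear
  edge (24,0)–(22,6): clear
  edge (22,6)–(14,4): clear
  midpoint (13/2,15) outside
  → clear
Obstacle 2 [(0,23) (3,14) (10,19) (6,24)]:
  edge (0,23)–(3,14): clear
  edge (3,14)–(10,19): clear
  edge (10,19)–(6,24): clear
  edge (6,24)–(0,23): clear
  midpoint (13/2,15) outside
  → clear
Obstacle 3 [(0,3) (11,0) (8,11) (0,8)]:
  edge (0,3)–(11,0): clear
  edge (11,0)–(8,11): clear
  edge (8,11)–(0,8): clear
  edge (0,8)–(0,3): clear
  midpoint (13/2,15) outside
  → clear
Obstacle 4 [(15,16) (16,14) (20,14) (20,23) (15,21)]:
  edge (15,16)–(16,14): clear
  edge (16,14)–(20,14): clear
  edge (20,14)–(20,23): clear
  edge (20,23)–(15,21): clear
  edge (15,21)–(15,16): clear
  midpoint (13/2,15) outside
  → clear

FREE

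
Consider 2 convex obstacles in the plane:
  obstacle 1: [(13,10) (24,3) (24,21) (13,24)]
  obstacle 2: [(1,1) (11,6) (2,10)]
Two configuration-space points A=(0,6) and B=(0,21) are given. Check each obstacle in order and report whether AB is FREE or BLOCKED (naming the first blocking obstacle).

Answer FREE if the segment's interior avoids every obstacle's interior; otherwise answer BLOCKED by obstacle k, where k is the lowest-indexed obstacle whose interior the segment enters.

Obstacle 1 [(13,10) (24,3) (24,21) (13,24)]:
  edge (13,10)–(24,3): clear
  edge (24,3)–(24,21): clear
  edge (24,21)–(13,24): clear
  edge (13,24)–(13,10): clear
  midpoint (0,27/2) outside
  → clear
Obstacle 2 [(1,1) (11,6) (2,10)]:
  edge (1,1)–(11,6): clear
  edge (11,6)–(2,10): clear
  edge (2,10)–(1,1): clear
  midpoint (0,27/2) outside
  → clear

FREE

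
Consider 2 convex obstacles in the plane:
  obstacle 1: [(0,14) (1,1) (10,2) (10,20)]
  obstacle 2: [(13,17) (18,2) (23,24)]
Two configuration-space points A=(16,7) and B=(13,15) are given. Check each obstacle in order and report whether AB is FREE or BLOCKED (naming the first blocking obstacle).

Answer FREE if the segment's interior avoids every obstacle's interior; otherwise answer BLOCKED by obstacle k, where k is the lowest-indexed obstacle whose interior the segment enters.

Obstacle 1 [(0,14) (1,1) (10,2) (10,20)]:
  edge (0,14)–(1,1): clear
  edge (1,1)–(10,2): clear
  edge (10,2)–(10,20): clear
  edge (10,20)–(0,14): clear
  midpoint (29/2,11) outside
  → clear
Obstacle 2 [(13,17) (18,2) (23,24)]:
  edge (13,17)–(18,2): clear
  edge (18,2)–(23,24): clear
  edge (23,24)–(13,17): clear
  midpoint (29/2,11) outside
  → clear

FREE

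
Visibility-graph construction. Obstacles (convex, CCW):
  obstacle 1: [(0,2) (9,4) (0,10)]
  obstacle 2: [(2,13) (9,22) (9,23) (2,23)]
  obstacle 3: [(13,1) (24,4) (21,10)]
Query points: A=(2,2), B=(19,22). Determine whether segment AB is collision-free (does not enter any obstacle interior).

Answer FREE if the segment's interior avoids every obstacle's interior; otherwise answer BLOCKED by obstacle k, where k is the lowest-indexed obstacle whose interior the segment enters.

Obstacle 1 [(0,2) (9,4) (0,10)]:
  edge (0,2)–(9,4): crosses AB
  edge (9,4)–(0,10): crosses AB
  edge (0,10)–(0,2): clear
  → BLOCKED
Obstacle 2 [(2,13) (9,22) (9,23) (2,23)]:
  edge (2,13)–(9,22): clear
  edge (9,22)–(9,23): clear
  edge (9,23)–(2,23): clear
  edge (2,23)–(2,13): clear
  midpoint (21/2,12) outside
  → clear
Obstacle 3 [(13,1) (24,4) (21,10)]:
  edge (13,1)–(24,4): clear
  edge (24,4)–(21,10): clear
  edge (21,10)–(13,1): clear
  midpoint (21/2,12) outside
  → clear

BLOCKED by obstacle 1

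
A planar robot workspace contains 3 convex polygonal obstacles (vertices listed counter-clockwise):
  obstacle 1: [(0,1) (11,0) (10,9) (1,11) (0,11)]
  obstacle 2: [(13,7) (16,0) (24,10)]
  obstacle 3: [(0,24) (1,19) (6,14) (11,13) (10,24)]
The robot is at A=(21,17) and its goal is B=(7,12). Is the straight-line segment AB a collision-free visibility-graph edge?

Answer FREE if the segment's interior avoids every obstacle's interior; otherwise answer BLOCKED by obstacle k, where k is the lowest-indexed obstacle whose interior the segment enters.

BLOCKED by obstacle 3

Obstacle 1 [(0,1) (11,0) (10,9) (1,11) (0,11)]:
  edge (0,1)–(11,0): clear
  edge (11,0)–(10,9): clear
  edge (10,9)–(1,11): clear
  edge (1,11)–(0,11): clear
  edge (0,11)–(0,1): clear
  midpoint (14,29/2) outside
  → clear
Obstacle 2 [(13,7) (16,0) (24,10)]:
  edge (13,7)–(16,0): clear
  edge (16,0)–(24,10): clear
  edge (24,10)–(13,7): clear
  midpoint (14,29/2) outside
  → clear
Obstacle 3 [(0,24) (1,19) (6,14) (11,13) (10,24)]:
  edge (0,24)–(1,19): clear
  edge (1,19)–(6,14): clear
  edge (6,14)–(11,13): crosses AB
  edge (11,13)–(10,24): crosses AB
  edge (10,24)–(0,24): clear
  → BLOCKED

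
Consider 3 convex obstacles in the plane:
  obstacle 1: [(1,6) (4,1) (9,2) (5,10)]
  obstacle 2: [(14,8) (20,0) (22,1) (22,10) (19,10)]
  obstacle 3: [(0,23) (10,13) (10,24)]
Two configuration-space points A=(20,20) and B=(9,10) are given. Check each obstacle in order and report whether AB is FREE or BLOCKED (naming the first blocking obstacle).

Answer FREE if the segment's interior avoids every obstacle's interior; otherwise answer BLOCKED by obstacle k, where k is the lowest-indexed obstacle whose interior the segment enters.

FREE

Obstacle 1 [(1,6) (4,1) (9,2) (5,10)]:
  edge (1,6)–(4,1): clear
  edge (4,1)–(9,2): clear
  edge (9,2)–(5,10): clear
  edge (5,10)–(1,6): clear
  midpoint (29/2,15) outside
  → clear
Obstacle 2 [(14,8) (20,0) (22,1) (22,10) (19,10)]:
  edge (14,8)–(20,0): clear
  edge (20,0)–(22,1): clear
  edge (22,1)–(22,10): clear
  edge (22,10)–(19,10): clear
  edge (19,10)–(14,8): clear
  midpoint (29/2,15) outside
  → clear
Obstacle 3 [(0,23) (10,13) (10,24)]:
  edge (0,23)–(10,13): clear
  edge (10,13)–(10,24): clear
  edge (10,24)–(0,23): clear
  midpoint (29/2,15) outside
  → clear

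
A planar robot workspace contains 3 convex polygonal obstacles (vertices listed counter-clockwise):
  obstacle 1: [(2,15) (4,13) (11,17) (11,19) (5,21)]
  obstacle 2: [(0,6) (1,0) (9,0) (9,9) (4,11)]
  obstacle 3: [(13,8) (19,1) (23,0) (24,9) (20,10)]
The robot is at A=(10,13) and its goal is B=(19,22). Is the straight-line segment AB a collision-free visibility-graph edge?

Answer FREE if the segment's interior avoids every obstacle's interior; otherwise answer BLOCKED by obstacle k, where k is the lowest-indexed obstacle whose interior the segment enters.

Obstacle 1 [(2,15) (4,13) (11,17) (11,19) (5,21)]:
  edge (2,15)–(4,13): clear
  edge (4,13)–(11,17): clear
  edge (11,17)–(11,19): clear
  edge (11,19)–(5,21): clear
  edge (5,21)–(2,15): clear
  midpoint (29/2,35/2) outside
  → clear
Obstacle 2 [(0,6) (1,0) (9,0) (9,9) (4,11)]:
  edge (0,6)–(1,0): clear
  edge (1,0)–(9,0): clear
  edge (9,0)–(9,9): clear
  edge (9,9)–(4,11): clear
  edge (4,11)–(0,6): clear
  midpoint (29/2,35/2) outside
  → clear
Obstacle 3 [(13,8) (19,1) (23,0) (24,9) (20,10)]:
  edge (13,8)–(19,1): clear
  edge (19,1)–(23,0): clear
  edge (23,0)–(24,9): clear
  edge (24,9)–(20,10): clear
  edge (20,10)–(13,8): clear
  midpoint (29/2,35/2) outside
  → clear

FREE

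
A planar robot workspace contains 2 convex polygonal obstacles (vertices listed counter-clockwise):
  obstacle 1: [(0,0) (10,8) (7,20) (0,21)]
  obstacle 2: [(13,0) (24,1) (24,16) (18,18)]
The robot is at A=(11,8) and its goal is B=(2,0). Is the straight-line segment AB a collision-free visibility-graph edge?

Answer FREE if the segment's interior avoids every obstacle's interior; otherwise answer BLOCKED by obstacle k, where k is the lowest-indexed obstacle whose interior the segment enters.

FREE

Obstacle 1 [(0,0) (10,8) (7,20) (0,21)]:
  edge (0,0)–(10,8): clear
  edge (10,8)–(7,20): clear
  edge (7,20)–(0,21): clear
  edge (0,21)–(0,0): clear
  midpoint (13/2,4) outside
  → clear
Obstacle 2 [(13,0) (24,1) (24,16) (18,18)]:
  edge (13,0)–(24,1): clear
  edge (24,1)–(24,16): clear
  edge (24,16)–(18,18): clear
  edge (18,18)–(13,0): clear
  midpoint (13/2,4) outside
  → clear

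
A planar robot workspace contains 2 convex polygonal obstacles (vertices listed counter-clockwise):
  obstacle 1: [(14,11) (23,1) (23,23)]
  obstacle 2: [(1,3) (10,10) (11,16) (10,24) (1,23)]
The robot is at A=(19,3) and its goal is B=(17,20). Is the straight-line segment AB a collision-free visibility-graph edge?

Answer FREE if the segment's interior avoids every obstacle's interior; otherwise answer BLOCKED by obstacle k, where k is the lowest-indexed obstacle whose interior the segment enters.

BLOCKED by obstacle 1

Obstacle 1 [(14,11) (23,1) (23,23)]:
  edge (14,11)–(23,1): crosses AB
  edge (23,1)–(23,23): clear
  edge (23,23)–(14,11): crosses AB
  → BLOCKED
Obstacle 2 [(1,3) (10,10) (11,16) (10,24) (1,23)]:
  edge (1,3)–(10,10): clear
  edge (10,10)–(11,16): clear
  edge (11,16)–(10,24): clear
  edge (10,24)–(1,23): clear
  edge (1,23)–(1,3): clear
  midpoint (18,23/2) outside
  → clear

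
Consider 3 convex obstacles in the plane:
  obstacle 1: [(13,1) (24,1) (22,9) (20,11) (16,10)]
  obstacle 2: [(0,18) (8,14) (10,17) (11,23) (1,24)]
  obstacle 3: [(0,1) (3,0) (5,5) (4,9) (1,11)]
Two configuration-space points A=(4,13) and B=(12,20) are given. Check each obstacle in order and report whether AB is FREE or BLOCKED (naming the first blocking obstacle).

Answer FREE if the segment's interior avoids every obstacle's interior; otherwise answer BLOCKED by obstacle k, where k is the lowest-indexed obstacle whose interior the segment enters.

BLOCKED by obstacle 2

Obstacle 1 [(13,1) (24,1) (22,9) (20,11) (16,10)]:
  edge (13,1)–(24,1): clear
  edge (24,1)–(22,9): clear
  edge (22,9)–(20,11): clear
  edge (20,11)–(16,10): clear
  edge (16,10)–(13,1): clear
  midpoint (8,33/2) outside
  → clear
Obstacle 2 [(0,18) (8,14) (10,17) (11,23) (1,24)]:
  edge (0,18)–(8,14): crosses AB
  edge (8,14)–(10,17): clear
  edge (10,17)–(11,23): crosses AB
  edge (11,23)–(1,24): clear
  edge (1,24)–(0,18): clear
  → BLOCKED
Obstacle 3 [(0,1) (3,0) (5,5) (4,9) (1,11)]:
  edge (0,1)–(3,0): clear
  edge (3,0)–(5,5): clear
  edge (5,5)–(4,9): clear
  edge (4,9)–(1,11): clear
  edge (1,11)–(0,1): clear
  midpoint (8,33/2) outside
  → clear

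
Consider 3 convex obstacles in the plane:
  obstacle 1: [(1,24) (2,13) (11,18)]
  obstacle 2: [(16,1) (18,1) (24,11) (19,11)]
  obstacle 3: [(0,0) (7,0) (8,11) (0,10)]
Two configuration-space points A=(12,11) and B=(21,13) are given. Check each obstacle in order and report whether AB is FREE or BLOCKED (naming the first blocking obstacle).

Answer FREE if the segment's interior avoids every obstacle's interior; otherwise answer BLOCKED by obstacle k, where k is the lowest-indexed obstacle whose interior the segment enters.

FREE

Obstacle 1 [(1,24) (2,13) (11,18)]:
  edge (1,24)–(2,13): clear
  edge (2,13)–(11,18): clear
  edge (11,18)–(1,24): clear
  midpoint (33/2,12) outside
  → clear
Obstacle 2 [(16,1) (18,1) (24,11) (19,11)]:
  edge (16,1)–(18,1): clear
  edge (18,1)–(24,11): clear
  edge (24,11)–(19,11): clear
  edge (19,11)–(16,1): clear
  midpoint (33/2,12) outside
  → clear
Obstacle 3 [(0,0) (7,0) (8,11) (0,10)]:
  edge (0,0)–(7,0): clear
  edge (7,0)–(8,11): clear
  edge (8,11)–(0,10): clear
  edge (0,10)–(0,0): clear
  midpoint (33/2,12) outside
  → clear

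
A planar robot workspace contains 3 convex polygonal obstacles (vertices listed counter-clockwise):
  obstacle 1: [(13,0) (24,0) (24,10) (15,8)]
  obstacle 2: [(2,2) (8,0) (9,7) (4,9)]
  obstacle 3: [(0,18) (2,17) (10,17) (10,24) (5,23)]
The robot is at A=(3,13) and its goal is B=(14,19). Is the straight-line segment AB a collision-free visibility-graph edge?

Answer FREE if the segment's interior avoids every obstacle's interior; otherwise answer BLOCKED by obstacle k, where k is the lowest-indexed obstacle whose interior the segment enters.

Obstacle 1 [(13,0) (24,0) (24,10) (15,8)]:
  edge (13,0)–(24,0): clear
  edge (24,0)–(24,10): clear
  edge (24,10)–(15,8): clear
  edge (15,8)–(13,0): clear
  midpoint (17/2,16) outside
  → clear
Obstacle 2 [(2,2) (8,0) (9,7) (4,9)]:
  edge (2,2)–(8,0): clear
  edge (8,0)–(9,7): clear
  edge (9,7)–(4,9): clear
  edge (4,9)–(2,2): clear
  midpoint (17/2,16) outside
  → clear
Obstacle 3 [(0,18) (2,17) (10,17) (10,24) (5,23)]:
  edge (0,18)–(2,17): clear
  edge (2,17)–(10,17): clear
  edge (10,17)–(10,24): clear
  edge (10,24)–(5,23): clear
  edge (5,23)–(0,18): clear
  midpoint (17/2,16) outside
  → clear

FREE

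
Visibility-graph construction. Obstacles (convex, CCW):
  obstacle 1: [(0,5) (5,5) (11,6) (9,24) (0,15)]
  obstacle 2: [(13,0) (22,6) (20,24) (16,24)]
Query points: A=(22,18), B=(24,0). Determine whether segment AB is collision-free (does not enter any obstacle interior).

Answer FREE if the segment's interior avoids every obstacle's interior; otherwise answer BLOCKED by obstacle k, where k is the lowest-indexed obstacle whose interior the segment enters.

Obstacle 1 [(0,5) (5,5) (11,6) (9,24) (0,15)]:
  edge (0,5)–(5,5): clear
  edge (5,5)–(11,6): clear
  edge (11,6)–(9,24): clear
  edge (9,24)–(0,15): clear
  edge (0,15)–(0,5): clear
  midpoint (23,9) outside
  → clear
Obstacle 2 [(13,0) (22,6) (20,24) (16,24)]:
  edge (13,0)–(22,6): clear
  edge (22,6)–(20,24): clear
  edge (20,24)–(16,24): clear
  edge (16,24)–(13,0): clear
  midpoint (23,9) outside
  → clear

FREE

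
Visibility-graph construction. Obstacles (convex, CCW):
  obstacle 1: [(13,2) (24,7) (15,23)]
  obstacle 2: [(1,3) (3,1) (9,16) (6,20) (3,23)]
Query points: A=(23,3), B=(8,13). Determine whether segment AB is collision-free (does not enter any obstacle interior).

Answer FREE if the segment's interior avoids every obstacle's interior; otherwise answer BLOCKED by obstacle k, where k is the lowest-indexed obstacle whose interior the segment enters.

BLOCKED by obstacle 1

Obstacle 1 [(13,2) (24,7) (15,23)]:
  edge (13,2)–(24,7): crosses AB
  edge (24,7)–(15,23): clear
  edge (15,23)–(13,2): crosses AB
  → BLOCKED
Obstacle 2 [(1,3) (3,1) (9,16) (6,20) (3,23)]:
  edge (1,3)–(3,1): clear
  edge (3,1)–(9,16): clear
  edge (9,16)–(6,20): clear
  edge (6,20)–(3,23): clear
  edge (3,23)–(1,3): clear
  midpoint (31/2,8) outside
  → clear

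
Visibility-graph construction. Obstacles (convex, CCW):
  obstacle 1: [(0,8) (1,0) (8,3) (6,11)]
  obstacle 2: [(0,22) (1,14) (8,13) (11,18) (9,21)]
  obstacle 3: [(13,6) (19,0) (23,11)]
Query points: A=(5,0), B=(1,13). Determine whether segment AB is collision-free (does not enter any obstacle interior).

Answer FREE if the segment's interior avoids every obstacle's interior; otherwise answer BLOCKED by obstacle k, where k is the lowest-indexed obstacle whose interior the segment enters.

Obstacle 1 [(0,8) (1,0) (8,3) (6,11)]:
  edge (0,8)–(1,0): clear
  edge (1,0)–(8,3): crosses AB
  edge (8,3)–(6,11): clear
  edge (6,11)–(0,8): crosses AB
  → BLOCKED
Obstacle 2 [(0,22) (1,14) (8,13) (11,18) (9,21)]:
  edge (0,22)–(1,14): clear
  edge (1,14)–(8,13): clear
  edge (8,13)–(11,18): clear
  edge (11,18)–(9,21): clear
  edge (9,21)–(0,22): clear
  midpoint (3,13/2) outside
  → clear
Obstacle 3 [(13,6) (19,0) (23,11)]:
  edge (13,6)–(19,0): clear
  edge (19,0)–(23,11): clear
  edge (23,11)–(13,6): clear
  midpoint (3,13/2) outside
  → clear

BLOCKED by obstacle 1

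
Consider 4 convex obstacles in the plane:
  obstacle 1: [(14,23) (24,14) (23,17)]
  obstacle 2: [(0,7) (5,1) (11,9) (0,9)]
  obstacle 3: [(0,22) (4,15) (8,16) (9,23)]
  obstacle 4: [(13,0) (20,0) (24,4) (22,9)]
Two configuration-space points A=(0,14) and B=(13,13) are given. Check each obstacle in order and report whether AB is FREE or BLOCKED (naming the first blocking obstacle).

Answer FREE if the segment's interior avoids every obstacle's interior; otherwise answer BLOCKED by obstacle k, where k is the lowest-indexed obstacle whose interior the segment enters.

FREE

Obstacle 1 [(14,23) (24,14) (23,17)]:
  edge (14,23)–(24,14): clear
  edge (24,14)–(23,17): clear
  edge (23,17)–(14,23): clear
  midpoint (13/2,27/2) outside
  → clear
Obstacle 2 [(0,7) (5,1) (11,9) (0,9)]:
  edge (0,7)–(5,1): clear
  edge (5,1)–(11,9): clear
  edge (11,9)–(0,9): clear
  edge (0,9)–(0,7): clear
  midpoint (13/2,27/2) outside
  → clear
Obstacle 3 [(0,22) (4,15) (8,16) (9,23)]:
  edge (0,22)–(4,15): clear
  edge (4,15)–(8,16): clear
  edge (8,16)–(9,23): clear
  edge (9,23)–(0,22): clear
  midpoint (13/2,27/2) outside
  → clear
Obstacle 4 [(13,0) (20,0) (24,4) (22,9)]:
  edge (13,0)–(20,0): clear
  edge (20,0)–(24,4): clear
  edge (24,4)–(22,9): clear
  edge (22,9)–(13,0): clear
  midpoint (13/2,27/2) outside
  → clear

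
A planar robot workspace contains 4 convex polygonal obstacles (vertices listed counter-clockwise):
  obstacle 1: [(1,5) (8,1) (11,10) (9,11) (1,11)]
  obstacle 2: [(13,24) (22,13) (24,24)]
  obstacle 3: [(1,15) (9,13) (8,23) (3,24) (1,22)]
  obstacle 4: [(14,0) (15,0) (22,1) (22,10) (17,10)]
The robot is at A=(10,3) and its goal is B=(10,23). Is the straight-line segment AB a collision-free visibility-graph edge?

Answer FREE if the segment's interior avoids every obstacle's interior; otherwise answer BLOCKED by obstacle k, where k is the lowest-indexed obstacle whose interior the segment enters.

Obstacle 1 [(1,5) (8,1) (11,10) (9,11) (1,11)]:
  edge (1,5)–(8,1): clear
  edge (8,1)–(11,10): crosses AB
  edge (11,10)–(9,11): crosses AB
  edge (9,11)–(1,11): clear
  edge (1,11)–(1,5): clear
  → BLOCKED
Obstacle 2 [(13,24) (22,13) (24,24)]:
  edge (13,24)–(22,13): clear
  edge (22,13)–(24,24): clear
  edge (24,24)–(13,24): clear
  midpoint (10,13) outside
  → clear
Obstacle 3 [(1,15) (9,13) (8,23) (3,24) (1,22)]:
  edge (1,15)–(9,13): clear
  edge (9,13)–(8,23): clear
  edge (8,23)–(3,24): clear
  edge (3,24)–(1,22): clear
  edge (1,22)–(1,15): clear
  midpoint (10,13) outside
  → clear
Obstacle 4 [(14,0) (15,0) (22,1) (22,10) (17,10)]:
  edge (14,0)–(15,0): clear
  edge (15,0)–(22,1): clear
  edge (22,1)–(22,10): clear
  edge (22,10)–(17,10): clear
  edge (17,10)–(14,0): clear
  midpoint (10,13) outside
  → clear

BLOCKED by obstacle 1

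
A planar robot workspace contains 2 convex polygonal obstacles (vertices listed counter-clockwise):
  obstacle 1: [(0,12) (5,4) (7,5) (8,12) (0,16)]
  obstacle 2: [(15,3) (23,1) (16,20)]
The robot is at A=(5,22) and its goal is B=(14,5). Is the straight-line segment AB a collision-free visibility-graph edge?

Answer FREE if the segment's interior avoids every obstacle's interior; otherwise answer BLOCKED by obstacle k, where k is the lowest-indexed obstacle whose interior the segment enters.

FREE

Obstacle 1 [(0,12) (5,4) (7,5) (8,12) (0,16)]:
  edge (0,12)–(5,4): clear
  edge (5,4)–(7,5): clear
  edge (7,5)–(8,12): clear
  edge (8,12)–(0,16): clear
  edge (0,16)–(0,12): clear
  midpoint (19/2,27/2) outside
  → clear
Obstacle 2 [(15,3) (23,1) (16,20)]:
  edge (15,3)–(23,1): clear
  edge (23,1)–(16,20): clear
  edge (16,20)–(15,3): clear
  midpoint (19/2,27/2) outside
  → clear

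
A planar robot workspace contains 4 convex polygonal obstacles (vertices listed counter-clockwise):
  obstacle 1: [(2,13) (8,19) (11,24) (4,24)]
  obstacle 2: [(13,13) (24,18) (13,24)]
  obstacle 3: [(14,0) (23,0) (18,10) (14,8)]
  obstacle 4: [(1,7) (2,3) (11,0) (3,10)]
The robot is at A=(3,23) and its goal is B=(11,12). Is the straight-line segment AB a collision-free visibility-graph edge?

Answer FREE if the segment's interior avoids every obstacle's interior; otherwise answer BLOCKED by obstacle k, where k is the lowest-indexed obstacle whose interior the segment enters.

BLOCKED by obstacle 1

Obstacle 1 [(2,13) (8,19) (11,24) (4,24)]:
  edge (2,13)–(8,19): crosses AB
  edge (8,19)–(11,24): clear
  edge (11,24)–(4,24): clear
  edge (4,24)–(2,13): crosses AB
  → BLOCKED
Obstacle 2 [(13,13) (24,18) (13,24)]:
  edge (13,13)–(24,18): clear
  edge (24,18)–(13,24): clear
  edge (13,24)–(13,13): clear
  midpoint (7,35/2) outside
  → clear
Obstacle 3 [(14,0) (23,0) (18,10) (14,8)]:
  edge (14,0)–(23,0): clear
  edge (23,0)–(18,10): clear
  edge (18,10)–(14,8): clear
  edge (14,8)–(14,0): clear
  midpoint (7,35/2) outside
  → clear
Obstacle 4 [(1,7) (2,3) (11,0) (3,10)]:
  edge (1,7)–(2,3): clear
  edge (2,3)–(11,0): clear
  edge (11,0)–(3,10): clear
  edge (3,10)–(1,7): clear
  midpoint (7,35/2) outside
  → clear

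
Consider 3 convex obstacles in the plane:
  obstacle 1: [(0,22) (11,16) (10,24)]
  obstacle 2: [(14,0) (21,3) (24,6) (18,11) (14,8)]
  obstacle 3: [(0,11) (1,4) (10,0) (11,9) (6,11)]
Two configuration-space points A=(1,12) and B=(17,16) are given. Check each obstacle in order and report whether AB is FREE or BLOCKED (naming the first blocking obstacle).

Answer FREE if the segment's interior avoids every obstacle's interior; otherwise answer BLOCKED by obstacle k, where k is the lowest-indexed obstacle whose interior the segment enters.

Obstacle 1 [(0,22) (11,16) (10,24)]:
  edge (0,22)–(11,16): clear
  edge (11,16)–(10,24): clear
  edge (10,24)–(0,22): clear
  midpoint (9,14) outside
  → clear
Obstacle 2 [(14,0) (21,3) (24,6) (18,11) (14,8)]:
  edge (14,0)–(21,3): clear
  edge (21,3)–(24,6): clear
  edge (24,6)–(18,11): clear
  edge (18,11)–(14,8): clear
  edge (14,8)–(14,0): clear
  midpoint (9,14) outside
  → clear
Obstacle 3 [(0,11) (1,4) (10,0) (11,9) (6,11)]:
  edge (0,11)–(1,4): clear
  edge (1,4)–(10,0): clear
  edge (10,0)–(11,9): clear
  edge (11,9)–(6,11): clear
  edge (6,11)–(0,11): clear
  midpoint (9,14) outside
  → clear

FREE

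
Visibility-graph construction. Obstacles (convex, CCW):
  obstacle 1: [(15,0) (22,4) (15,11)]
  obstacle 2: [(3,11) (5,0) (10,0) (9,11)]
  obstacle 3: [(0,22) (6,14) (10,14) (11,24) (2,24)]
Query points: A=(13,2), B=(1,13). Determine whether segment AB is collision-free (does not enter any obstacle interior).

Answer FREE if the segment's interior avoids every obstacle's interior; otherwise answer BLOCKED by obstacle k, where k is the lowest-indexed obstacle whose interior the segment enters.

BLOCKED by obstacle 2

Obstacle 1 [(15,0) (22,4) (15,11)]:
  edge (15,0)–(22,4): clear
  edge (22,4)–(15,11): clear
  edge (15,11)–(15,0): clear
  midpoint (7,15/2) outside
  → clear
Obstacle 2 [(3,11) (5,0) (10,0) (9,11)]:
  edge (3,11)–(5,0): clear
  edge (5,0)–(10,0): clear
  edge (10,0)–(9,11): crosses AB
  edge (9,11)–(3,11): crosses AB
  → BLOCKED
Obstacle 3 [(0,22) (6,14) (10,14) (11,24) (2,24)]:
  edge (0,22)–(6,14): clear
  edge (6,14)–(10,14): clear
  edge (10,14)–(11,24): clear
  edge (11,24)–(2,24): clear
  edge (2,24)–(0,22): clear
  midpoint (7,15/2) outside
  → clear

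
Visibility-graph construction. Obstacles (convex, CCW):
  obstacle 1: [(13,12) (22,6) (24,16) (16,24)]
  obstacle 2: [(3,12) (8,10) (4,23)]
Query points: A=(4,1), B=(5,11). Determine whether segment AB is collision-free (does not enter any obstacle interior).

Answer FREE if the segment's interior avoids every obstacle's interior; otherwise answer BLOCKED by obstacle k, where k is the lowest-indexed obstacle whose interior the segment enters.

FREE

Obstacle 1 [(13,12) (22,6) (24,16) (16,24)]:
  edge (13,12)–(22,6): clear
  edge (22,6)–(24,16): clear
  edge (24,16)–(16,24): clear
  edge (16,24)–(13,12): clear
  midpoint (9/2,6) outside
  → clear
Obstacle 2 [(3,12) (8,10) (4,23)]:
  edge (3,12)–(8,10): clear
  edge (8,10)–(4,23): clear
  edge (4,23)–(3,12): clear
  midpoint (9/2,6) outside
  → clear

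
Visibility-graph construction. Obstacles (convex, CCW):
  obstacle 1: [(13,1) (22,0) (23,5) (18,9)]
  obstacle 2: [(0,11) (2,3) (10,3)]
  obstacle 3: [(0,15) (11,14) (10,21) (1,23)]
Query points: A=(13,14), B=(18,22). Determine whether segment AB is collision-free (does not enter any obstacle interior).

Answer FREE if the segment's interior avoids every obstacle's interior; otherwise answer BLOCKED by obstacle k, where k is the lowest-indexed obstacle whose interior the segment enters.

Obstacle 1 [(13,1) (22,0) (23,5) (18,9)]:
  edge (13,1)–(22,0): clear
  edge (22,0)–(23,5): clear
  edge (23,5)–(18,9): clear
  edge (18,9)–(13,1): clear
  midpoint (31/2,18) outside
  → clear
Obstacle 2 [(0,11) (2,3) (10,3)]:
  edge (0,11)–(2,3): clear
  edge (2,3)–(10,3): clear
  edge (10,3)–(0,11): clear
  midpoint (31/2,18) outside
  → clear
Obstacle 3 [(0,15) (11,14) (10,21) (1,23)]:
  edge (0,15)–(11,14): clear
  edge (11,14)–(10,21): clear
  edge (10,21)–(1,23): clear
  edge (1,23)–(0,15): clear
  midpoint (31/2,18) outside
  → clear

FREE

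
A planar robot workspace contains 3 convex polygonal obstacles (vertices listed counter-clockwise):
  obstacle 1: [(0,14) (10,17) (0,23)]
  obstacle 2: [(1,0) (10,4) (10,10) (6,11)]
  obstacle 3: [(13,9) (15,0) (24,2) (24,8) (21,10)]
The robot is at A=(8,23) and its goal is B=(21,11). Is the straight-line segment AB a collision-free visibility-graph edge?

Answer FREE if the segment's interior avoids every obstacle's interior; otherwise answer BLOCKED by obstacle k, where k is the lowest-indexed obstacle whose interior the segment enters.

Obstacle 1 [(0,14) (10,17) (0,23)]:
  edge (0,14)–(10,17): clear
  edge (10,17)–(0,23): clear
  edge (0,23)–(0,14): clear
  midpoint (29/2,17) outside
  → clear
Obstacle 2 [(1,0) (10,4) (10,10) (6,11)]:
  edge (1,0)–(10,4): clear
  edge (10,4)–(10,10): clear
  edge (10,10)–(6,11): clear
  edge (6,11)–(1,0): clear
  midpoint (29/2,17) outside
  → clear
Obstacle 3 [(13,9) (15,0) (24,2) (24,8) (21,10)]:
  edge (13,9)–(15,0): clear
  edge (15,0)–(24,2): clear
  edge (24,2)–(24,8): clear
  edge (24,8)–(21,10): clear
  edge (21,10)–(13,9): clear
  midpoint (29/2,17) outside
  → clear

FREE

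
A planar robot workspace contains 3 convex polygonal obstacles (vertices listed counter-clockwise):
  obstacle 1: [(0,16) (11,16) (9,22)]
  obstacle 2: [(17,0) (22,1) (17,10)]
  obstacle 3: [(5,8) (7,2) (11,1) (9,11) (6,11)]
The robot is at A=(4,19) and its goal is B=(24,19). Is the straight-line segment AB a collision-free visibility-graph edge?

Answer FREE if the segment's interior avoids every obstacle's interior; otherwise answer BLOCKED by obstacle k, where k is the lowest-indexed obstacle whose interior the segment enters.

Obstacle 1 [(0,16) (11,16) (9,22)]:
  edge (0,16)–(11,16): clear
  edge (11,16)–(9,22): crosses AB
  edge (9,22)–(0,16): crosses AB
  → BLOCKED
Obstacle 2 [(17,0) (22,1) (17,10)]:
  edge (17,0)–(22,1): clear
  edge (22,1)–(17,10): clear
  edge (17,10)–(17,0): clear
  midpoint (14,19) outside
  → clear
Obstacle 3 [(5,8) (7,2) (11,1) (9,11) (6,11)]:
  edge (5,8)–(7,2): clear
  edge (7,2)–(11,1): clear
  edge (11,1)–(9,11): clear
  edge (9,11)–(6,11): clear
  edge (6,11)–(5,8): clear
  midpoint (14,19) outside
  → clear

BLOCKED by obstacle 1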